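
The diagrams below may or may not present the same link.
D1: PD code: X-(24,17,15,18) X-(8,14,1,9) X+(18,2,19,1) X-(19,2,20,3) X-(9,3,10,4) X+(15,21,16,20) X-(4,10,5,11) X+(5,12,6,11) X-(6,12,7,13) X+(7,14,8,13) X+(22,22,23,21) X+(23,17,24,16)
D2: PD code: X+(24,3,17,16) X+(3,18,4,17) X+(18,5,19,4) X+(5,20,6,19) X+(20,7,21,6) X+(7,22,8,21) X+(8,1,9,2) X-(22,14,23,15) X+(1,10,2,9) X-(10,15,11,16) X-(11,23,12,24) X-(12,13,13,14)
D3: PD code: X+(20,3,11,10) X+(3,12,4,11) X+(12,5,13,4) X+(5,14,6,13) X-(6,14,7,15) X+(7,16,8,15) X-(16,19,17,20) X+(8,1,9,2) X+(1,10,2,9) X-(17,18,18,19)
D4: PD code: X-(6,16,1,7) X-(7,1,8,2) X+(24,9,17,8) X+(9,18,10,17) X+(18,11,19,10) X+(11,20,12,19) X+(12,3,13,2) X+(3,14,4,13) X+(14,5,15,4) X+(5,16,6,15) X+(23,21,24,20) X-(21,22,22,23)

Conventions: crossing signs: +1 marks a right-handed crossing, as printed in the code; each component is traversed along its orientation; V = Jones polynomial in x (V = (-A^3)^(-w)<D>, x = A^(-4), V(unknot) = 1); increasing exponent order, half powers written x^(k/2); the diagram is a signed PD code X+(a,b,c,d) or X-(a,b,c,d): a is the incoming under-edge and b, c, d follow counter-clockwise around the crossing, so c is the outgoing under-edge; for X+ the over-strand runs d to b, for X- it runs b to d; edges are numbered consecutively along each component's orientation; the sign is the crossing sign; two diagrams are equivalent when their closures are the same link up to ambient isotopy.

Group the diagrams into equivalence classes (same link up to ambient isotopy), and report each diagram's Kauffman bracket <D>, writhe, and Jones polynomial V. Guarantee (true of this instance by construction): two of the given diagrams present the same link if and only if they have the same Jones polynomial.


equivalence classes: {D1} | {D2, D3, D4}
D1 (bracket 1 + A^4 + A^8 + A^12; 12 crossings at w = 0): V = x^-3 + x^-2 + x^-1 + 1
D2 (bracket A^-20 - A^-16 + 2A^-12 - A^-8 + 2A^-4 + A^4; 12 crossings at w = +4): V = x^2 + 2x^4 - x^5 + 2x^6 - x^7 + x^8
D3 (bracket A^-20 - A^-16 + 2A^-12 - A^-8 + 2A^-4 + A^4; 10 crossings at w = +4): V = x^2 + 2x^4 - x^5 + 2x^6 - x^7 + x^8
D4 (bracket A^-14 - A^-10 + 2A^-6 - A^-2 + 2A^2 + A^10; 12 crossings at w = +6): V = x^2 + 2x^4 - x^5 + 2x^6 - x^7 + x^8
observation: V(x) takes 2 values over 4 diagrams, fixing the grouping


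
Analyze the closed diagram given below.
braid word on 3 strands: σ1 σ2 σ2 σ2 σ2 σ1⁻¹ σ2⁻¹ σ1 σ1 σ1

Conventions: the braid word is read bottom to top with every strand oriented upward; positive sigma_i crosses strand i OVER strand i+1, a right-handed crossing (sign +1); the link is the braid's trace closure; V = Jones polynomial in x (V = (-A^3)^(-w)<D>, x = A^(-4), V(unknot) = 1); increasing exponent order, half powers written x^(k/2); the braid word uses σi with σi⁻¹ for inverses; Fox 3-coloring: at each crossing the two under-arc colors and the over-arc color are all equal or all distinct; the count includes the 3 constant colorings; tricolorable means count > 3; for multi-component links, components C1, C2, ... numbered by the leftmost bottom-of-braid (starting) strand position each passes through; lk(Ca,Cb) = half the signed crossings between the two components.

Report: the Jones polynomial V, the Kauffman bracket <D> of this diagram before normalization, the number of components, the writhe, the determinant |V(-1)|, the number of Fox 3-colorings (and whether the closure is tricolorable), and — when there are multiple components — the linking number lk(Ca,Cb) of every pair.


V(x) = x^3 + x^5 - x^6 + x^7 - x^8 + x^9 - x^10
bracket: -A^-22 + A^-18 - A^-14 + A^-10 - A^-6 + A^-2 + A^6, w = +6
1 component, writhe +6, over 10 crossings
det 7, colorings 3 of 3^10 — not tricolorable
observation: |V(-1)| = 7: so not tricolorable, since 3 does not divide 7


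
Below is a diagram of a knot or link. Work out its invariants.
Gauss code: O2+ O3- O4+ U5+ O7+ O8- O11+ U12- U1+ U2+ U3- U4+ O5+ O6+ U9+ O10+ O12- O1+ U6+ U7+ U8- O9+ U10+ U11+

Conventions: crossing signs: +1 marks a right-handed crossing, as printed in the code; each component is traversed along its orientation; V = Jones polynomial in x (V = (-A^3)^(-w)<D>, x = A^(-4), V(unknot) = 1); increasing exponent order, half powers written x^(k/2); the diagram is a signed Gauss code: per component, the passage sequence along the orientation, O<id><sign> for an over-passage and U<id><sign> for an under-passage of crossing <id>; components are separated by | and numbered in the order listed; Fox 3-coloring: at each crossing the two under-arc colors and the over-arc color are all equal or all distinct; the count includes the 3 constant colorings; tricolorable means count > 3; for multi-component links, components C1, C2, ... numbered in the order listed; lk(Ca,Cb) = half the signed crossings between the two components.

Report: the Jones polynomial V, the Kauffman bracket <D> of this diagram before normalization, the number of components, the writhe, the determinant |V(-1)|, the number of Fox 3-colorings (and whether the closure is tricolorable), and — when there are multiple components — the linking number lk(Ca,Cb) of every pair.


Jones polynomial: V(x) = x^2 + 2x^4 - 2x^5 + x^6 - 2x^7 + x^8
<D> = A^-14 - 2A^-10 + A^-6 - 2A^-2 + 2A^2 + A^10; writhe +6
components 1, writhe +6 (12 crossings)
3-colorings: 27 of 3^12, det 9 — tricolorable
note: the span of V is 6, forcing >= 6 crossings in any diagram


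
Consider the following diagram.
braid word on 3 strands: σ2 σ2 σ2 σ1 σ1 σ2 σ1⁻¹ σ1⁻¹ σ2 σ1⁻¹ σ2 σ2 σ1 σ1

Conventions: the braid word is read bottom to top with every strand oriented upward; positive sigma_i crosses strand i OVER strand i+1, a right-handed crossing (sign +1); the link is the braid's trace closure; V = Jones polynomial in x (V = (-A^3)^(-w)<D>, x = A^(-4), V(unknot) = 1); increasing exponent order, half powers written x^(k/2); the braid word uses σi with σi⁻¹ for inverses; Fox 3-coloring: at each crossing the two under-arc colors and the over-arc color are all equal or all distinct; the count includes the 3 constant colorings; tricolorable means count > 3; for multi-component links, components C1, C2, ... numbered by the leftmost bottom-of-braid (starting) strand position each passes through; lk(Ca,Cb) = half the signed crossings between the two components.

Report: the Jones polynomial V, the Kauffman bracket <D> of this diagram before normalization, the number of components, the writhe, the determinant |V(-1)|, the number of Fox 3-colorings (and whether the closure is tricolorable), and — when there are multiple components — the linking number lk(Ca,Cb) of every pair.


V(x) = 3x^4 - 4x^5 + 7x^6 - 9x^7 + 9x^8 - 9x^9 + 7x^10 - 5x^11 + 3x^12 - x^13
bracket: -A^-28 + 3A^-24 - 5A^-20 + 7A^-16 - 9A^-12 + 9A^-8 - 9A^-4 + 7 - 4A^4 + 3A^8, w = +8
1 component, writhe +8, over 14 crossings
det 57, colorings 9 of 3^14 — tricolorable
observation: w = +8 (over 14 crossings) is diagram-only; (-A^3)^(-8) removes it from V


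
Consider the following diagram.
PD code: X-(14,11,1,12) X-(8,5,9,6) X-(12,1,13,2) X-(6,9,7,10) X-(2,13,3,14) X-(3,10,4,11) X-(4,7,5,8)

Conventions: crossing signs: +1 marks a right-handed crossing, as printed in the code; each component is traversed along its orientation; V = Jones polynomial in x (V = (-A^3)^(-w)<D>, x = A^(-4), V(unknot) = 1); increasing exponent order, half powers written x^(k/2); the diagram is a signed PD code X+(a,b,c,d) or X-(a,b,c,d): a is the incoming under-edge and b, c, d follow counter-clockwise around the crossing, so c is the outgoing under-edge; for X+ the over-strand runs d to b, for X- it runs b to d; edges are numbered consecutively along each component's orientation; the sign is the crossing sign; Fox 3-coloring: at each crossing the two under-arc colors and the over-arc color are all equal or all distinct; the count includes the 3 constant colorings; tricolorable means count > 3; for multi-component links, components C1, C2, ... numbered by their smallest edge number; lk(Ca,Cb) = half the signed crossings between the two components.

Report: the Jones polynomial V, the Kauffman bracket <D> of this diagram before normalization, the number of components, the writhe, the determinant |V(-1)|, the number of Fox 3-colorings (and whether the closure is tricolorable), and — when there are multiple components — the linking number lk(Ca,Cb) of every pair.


V = x^-8 - 2x^-7 + x^-6 - 2x^-5 + 2x^-4 + x^-2
<D> = -A^-13 - 2A^-5 + 2A^-1 - A^3 + 2A^7 - A^11 (w = -7)
1 component over 7 crossings, w = -7
27 Fox colorings among 3^7, |V(-1)| = 9: tricolorable
why: det 9 = |V(-1)|; divisible by 3, so tricolorable


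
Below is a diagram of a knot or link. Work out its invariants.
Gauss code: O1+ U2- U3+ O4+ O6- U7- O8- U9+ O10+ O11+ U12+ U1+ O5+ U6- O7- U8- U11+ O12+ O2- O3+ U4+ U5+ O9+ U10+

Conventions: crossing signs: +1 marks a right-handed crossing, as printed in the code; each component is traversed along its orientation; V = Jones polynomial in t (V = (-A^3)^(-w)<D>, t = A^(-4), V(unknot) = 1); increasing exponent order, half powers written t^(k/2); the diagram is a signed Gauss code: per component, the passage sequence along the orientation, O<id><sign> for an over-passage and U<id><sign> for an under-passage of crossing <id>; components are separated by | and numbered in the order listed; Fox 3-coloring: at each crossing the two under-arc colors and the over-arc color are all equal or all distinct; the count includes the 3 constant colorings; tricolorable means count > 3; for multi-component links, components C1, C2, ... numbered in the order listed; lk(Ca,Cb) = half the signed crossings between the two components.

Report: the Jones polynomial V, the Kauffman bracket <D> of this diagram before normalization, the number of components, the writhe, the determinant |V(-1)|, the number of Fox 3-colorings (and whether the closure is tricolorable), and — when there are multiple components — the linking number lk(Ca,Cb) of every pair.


Jones polynomial: V(t) = 2t - 2t^2 + 3t^3 - 3t^4 + 2t^5 - 2t^6 + t^7
<D> = A^-16 - 2A^-12 + 2A^-8 - 3A^-4 + 3 - 2A^4 + 2A^8; writhe +4
components 1, writhe +4 (12 crossings)
3-colorings: 9 of 3^12, det 15 — tricolorable
note: V spans 6 powers of t: at least 6 crossings in any diagram


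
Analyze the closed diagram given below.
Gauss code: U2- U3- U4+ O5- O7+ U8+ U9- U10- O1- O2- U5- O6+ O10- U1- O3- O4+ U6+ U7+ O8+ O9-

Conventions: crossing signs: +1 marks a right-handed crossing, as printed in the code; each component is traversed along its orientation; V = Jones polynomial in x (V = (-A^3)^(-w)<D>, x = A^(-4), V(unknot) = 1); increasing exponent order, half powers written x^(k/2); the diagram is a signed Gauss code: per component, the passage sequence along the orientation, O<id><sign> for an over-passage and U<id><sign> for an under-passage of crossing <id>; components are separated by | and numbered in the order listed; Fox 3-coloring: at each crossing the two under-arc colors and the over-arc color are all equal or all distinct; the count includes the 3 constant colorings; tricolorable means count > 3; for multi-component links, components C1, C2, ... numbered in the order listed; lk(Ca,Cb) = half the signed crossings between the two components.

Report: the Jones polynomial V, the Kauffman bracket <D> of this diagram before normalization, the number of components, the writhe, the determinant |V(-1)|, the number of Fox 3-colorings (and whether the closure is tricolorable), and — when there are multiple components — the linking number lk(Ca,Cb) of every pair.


V(x) = -x^-4 + x^-3 + x^-1
bracket: A^-2 + A^6 - A^10, w = -2
1 component, writhe -2, over 10 crossings
det 3, colorings 9 of 3^10 — tricolorable
observation: det 3 = |V(-1)|; divisible by 3, so tricolorable


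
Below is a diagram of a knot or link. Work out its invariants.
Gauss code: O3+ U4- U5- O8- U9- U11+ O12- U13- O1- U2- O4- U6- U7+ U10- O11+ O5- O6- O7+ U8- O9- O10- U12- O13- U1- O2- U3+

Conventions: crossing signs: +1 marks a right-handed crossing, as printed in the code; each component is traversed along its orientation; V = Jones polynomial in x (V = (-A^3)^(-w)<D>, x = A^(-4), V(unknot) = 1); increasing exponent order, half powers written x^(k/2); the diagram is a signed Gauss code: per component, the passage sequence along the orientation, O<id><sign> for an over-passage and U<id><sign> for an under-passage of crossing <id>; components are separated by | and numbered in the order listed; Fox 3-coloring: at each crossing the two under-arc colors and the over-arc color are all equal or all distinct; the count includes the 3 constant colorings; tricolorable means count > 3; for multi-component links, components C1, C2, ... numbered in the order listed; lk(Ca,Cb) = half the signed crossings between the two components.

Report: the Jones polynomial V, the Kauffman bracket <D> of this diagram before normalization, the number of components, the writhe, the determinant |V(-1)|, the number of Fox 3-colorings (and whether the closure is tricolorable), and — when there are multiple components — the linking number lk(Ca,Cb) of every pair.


V = -x^-12 + 2x^-11 - 3x^-10 + 4x^-9 - 5x^-8 + 4x^-7 - 3x^-6 + 3x^-5 - x^-4 + x^-3
<D> = -A^-9 + A^-5 - 3A^-1 + 3A^3 - 4A^7 + 5A^11 - 4A^15 + 3A^19 - 2A^23 + A^27 (w = -7)
1 component over 13 crossings, w = -7
9 Fox colorings among 3^13, |V(-1)| = 27: tricolorable
why: the span of V is 9, forcing >= 9 crossings in any diagram


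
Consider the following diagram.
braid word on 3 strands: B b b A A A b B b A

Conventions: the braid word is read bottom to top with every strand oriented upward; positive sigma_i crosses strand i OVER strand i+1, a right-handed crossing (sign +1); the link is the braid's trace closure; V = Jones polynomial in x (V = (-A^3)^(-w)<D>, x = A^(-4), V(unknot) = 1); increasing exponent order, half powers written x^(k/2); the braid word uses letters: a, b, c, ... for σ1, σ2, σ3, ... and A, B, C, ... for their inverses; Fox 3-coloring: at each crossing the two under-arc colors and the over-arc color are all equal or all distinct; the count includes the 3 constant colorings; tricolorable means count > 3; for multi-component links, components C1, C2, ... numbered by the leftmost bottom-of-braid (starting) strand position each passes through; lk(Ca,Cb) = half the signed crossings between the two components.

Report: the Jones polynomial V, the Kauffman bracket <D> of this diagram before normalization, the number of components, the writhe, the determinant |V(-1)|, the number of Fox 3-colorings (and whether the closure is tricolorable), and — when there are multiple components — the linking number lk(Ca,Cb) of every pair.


V = x^-5 - 2x^-4 + 2x^-3 - 2x^-2 + 2x^-1 - 1 + x
<D> = A^-10 - A^-6 + 2A^-2 - 2A^2 + 2A^6 - 2A^10 + A^14 (w = -2)
1 component over 10 crossings, w = -2
3 Fox colorings among 3^10, |V(-1)| = 11: not tricolorable
why: det 11 = |V(-1)|; not divisible by 3, so not tricolorable


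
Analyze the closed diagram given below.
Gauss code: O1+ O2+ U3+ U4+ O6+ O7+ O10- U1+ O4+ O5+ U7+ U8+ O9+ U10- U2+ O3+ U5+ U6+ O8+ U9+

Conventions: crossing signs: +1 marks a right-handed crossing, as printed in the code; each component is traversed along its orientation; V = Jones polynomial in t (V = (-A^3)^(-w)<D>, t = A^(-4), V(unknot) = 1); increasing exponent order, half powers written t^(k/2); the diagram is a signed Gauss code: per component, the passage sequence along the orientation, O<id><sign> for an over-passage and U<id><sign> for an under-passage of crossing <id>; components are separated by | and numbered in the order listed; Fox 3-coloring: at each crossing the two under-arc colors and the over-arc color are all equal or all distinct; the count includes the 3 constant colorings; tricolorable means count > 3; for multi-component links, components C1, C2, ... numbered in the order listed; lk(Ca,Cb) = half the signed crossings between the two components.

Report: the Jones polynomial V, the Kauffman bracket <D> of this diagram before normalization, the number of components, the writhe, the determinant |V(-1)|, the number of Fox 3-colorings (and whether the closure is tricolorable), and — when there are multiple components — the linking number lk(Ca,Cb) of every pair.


Jones polynomial: V(t) = t^3 + t^5 - t^8
<D> = -A^-8 + A^4 + A^12; writhe +8
components 1, writhe +8 (10 crossings)
3-colorings: 9 of 3^10, det 3 — tricolorable
note: V spans 5 powers of t: at least 5 crossings in any diagram


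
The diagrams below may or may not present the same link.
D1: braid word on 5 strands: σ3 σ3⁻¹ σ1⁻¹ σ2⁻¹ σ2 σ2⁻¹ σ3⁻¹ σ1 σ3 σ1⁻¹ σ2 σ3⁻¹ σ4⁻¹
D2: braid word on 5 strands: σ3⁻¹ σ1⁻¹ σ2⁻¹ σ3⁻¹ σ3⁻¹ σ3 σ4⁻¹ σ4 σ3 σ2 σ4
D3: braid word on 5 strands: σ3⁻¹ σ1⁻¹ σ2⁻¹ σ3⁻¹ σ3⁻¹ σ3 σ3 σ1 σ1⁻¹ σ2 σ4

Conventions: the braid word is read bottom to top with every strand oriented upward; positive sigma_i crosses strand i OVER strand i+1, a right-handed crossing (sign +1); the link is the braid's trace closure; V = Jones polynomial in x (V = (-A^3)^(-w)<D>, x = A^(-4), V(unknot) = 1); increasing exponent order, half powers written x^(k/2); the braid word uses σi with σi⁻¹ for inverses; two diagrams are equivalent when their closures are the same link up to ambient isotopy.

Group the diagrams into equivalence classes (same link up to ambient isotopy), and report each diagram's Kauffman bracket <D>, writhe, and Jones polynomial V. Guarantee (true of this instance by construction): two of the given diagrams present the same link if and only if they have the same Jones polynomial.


equivalence classes: {D1, D2, D3}
D1 (bracket A^-11 + A^-7; 13 crossings at w = -3): V = -x^(-1/2) - x^(1/2)
V(D2) = -x^(-1/2) - x^(1/2)  (w -1, c 11, <D> = A^-5 + A^-1)
D3 (bracket A^-5 + A^-1; 11 crossings at w = -1): V = -x^(-1/2) - x^(1/2)
key observation: one V(x) for all 3 diagrams — one class (guaranteed)


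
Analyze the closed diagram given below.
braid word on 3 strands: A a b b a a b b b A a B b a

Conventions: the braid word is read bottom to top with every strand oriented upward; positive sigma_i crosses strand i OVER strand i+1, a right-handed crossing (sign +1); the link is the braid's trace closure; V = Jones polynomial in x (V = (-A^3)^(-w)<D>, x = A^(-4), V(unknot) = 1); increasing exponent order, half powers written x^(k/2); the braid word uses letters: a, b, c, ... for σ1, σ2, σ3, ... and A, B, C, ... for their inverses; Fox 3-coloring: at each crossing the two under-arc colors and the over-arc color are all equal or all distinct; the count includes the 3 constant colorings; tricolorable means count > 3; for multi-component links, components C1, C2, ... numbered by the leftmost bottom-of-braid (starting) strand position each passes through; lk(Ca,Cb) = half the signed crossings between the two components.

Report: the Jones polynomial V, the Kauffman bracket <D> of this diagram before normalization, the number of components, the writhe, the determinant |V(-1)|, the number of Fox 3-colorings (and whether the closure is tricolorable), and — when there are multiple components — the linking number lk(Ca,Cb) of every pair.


V(x) = x^3 + x^5 - x^8
bracket: -A^-8 + A^4 + A^12, w = +8
1 component, writhe +8, over 14 crossings
det 3, colorings 9 of 3^14 — tricolorable
observation: det 3 = |V(-1)|; divisible by 3, so tricolorable


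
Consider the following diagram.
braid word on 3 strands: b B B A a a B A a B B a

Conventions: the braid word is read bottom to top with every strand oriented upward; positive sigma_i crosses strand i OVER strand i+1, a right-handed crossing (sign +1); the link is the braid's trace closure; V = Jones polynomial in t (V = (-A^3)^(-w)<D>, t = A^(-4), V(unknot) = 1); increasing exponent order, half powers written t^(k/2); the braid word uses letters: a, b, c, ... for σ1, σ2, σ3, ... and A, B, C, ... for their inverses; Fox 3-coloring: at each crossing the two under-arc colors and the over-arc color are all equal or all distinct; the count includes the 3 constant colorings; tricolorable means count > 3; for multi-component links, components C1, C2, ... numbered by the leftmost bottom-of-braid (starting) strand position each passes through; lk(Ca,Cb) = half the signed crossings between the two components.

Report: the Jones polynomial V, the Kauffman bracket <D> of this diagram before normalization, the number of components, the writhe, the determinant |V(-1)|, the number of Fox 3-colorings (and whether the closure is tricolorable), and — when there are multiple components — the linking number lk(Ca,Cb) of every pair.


Jones polynomial: V(t) = t^-5 - 2t^-4 + 2t^-3 - 2t^-2 + 2t^-1 - 1 + t
<D> = A^-10 - A^-6 + 2A^-2 - 2A^2 + 2A^6 - 2A^10 + A^14; writhe -2
components 1, writhe -2 (12 crossings)
3-colorings: 3 of 3^12, det 11 — not tricolorable
note: the span of V is 6, forcing >= 6 crossings in any diagram


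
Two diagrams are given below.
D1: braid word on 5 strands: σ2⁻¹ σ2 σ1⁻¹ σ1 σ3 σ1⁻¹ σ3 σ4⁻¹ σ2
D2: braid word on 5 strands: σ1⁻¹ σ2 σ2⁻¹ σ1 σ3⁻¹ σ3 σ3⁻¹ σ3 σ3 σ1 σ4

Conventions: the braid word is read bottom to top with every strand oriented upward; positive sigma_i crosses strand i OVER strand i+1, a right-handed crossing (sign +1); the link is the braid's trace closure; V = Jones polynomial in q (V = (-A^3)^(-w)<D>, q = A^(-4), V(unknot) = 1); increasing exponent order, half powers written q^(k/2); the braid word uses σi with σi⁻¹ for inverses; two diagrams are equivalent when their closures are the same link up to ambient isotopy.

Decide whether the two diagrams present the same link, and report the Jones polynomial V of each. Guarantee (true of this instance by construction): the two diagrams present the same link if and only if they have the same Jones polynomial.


same link: no
V(D1) = -q^(1/2) - q^(5/2)  [9 crossings, <D> = A^-7 + A, w = +1]
V(D2) = -q^(-1/2) - q^(1/2)  (w +3, c 11, <D> = A^7 + A^11)
note: comparing 2 Jones polynomials yields 2 groups


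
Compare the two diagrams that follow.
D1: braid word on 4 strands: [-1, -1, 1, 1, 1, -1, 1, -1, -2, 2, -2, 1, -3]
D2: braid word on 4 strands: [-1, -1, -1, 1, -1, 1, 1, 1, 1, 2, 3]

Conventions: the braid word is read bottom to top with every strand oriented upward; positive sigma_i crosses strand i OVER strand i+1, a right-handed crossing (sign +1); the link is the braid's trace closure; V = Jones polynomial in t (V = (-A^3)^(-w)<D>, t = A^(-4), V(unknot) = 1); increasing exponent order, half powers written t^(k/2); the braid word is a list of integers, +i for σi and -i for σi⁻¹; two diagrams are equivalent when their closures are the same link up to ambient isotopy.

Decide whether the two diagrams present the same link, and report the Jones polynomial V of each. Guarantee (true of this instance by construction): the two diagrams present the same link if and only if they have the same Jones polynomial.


equivalent: yes
V(D1) = 1  (w -1, c 13, <D> = -A^-3)
V(D2) = 1  [11 crossings, <D> = -A^9, w = +3]
key observation: all 2 diagrams share one V(t), hence one class


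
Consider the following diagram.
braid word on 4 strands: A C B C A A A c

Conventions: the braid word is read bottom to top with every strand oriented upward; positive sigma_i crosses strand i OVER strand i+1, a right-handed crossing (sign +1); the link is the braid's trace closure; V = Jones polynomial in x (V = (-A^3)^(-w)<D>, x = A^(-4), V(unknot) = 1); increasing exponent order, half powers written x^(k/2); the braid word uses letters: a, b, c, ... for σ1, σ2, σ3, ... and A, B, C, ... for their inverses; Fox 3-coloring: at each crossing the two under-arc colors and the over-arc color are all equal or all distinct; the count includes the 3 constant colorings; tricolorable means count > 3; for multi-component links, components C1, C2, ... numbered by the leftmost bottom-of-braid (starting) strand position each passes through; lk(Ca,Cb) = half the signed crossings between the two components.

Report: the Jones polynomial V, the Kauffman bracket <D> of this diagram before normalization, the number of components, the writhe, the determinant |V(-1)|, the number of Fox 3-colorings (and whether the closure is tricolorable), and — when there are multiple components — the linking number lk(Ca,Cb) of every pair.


Jones polynomial: V(x) = -x^(-11/2) + x^(-9/2) - x^(-7/2) - x^(-3/2)
<D> = -A^-12 - A^-4 + 1 - A^4; writhe -6
components 2, writhe -6 (8 crossings)
linking number lk(C1,C2) = -2
3-colorings: 3 of 3^8, det 4 — not tricolorable
note: summing lk over 1 pair gives -2


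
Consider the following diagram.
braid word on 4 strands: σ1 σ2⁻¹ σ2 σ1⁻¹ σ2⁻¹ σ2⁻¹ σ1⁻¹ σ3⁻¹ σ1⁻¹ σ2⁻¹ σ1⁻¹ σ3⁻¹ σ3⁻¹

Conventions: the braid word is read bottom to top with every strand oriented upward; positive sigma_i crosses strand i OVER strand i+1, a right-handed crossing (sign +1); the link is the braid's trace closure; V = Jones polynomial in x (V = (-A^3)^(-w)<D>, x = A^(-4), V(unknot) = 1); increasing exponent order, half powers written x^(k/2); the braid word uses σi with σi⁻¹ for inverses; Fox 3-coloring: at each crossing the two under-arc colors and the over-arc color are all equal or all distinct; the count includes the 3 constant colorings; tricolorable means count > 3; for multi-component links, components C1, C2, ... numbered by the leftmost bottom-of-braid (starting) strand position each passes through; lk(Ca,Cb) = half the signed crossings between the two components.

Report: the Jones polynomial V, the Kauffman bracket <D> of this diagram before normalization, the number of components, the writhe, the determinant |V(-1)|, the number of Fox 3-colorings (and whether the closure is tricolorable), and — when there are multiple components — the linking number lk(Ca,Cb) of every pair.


V = -x^-8 + x^-5 + x^-3
<D> = -A^-15 - A^-7 + A^5 (w = -9)
1 component over 13 crossings, w = -9
9 Fox colorings among 3^13, |V(-1)| = 3: tricolorable
why: w = -9 (over 13 crossings) is diagram-only; (-A^3)^(9) removes it from V


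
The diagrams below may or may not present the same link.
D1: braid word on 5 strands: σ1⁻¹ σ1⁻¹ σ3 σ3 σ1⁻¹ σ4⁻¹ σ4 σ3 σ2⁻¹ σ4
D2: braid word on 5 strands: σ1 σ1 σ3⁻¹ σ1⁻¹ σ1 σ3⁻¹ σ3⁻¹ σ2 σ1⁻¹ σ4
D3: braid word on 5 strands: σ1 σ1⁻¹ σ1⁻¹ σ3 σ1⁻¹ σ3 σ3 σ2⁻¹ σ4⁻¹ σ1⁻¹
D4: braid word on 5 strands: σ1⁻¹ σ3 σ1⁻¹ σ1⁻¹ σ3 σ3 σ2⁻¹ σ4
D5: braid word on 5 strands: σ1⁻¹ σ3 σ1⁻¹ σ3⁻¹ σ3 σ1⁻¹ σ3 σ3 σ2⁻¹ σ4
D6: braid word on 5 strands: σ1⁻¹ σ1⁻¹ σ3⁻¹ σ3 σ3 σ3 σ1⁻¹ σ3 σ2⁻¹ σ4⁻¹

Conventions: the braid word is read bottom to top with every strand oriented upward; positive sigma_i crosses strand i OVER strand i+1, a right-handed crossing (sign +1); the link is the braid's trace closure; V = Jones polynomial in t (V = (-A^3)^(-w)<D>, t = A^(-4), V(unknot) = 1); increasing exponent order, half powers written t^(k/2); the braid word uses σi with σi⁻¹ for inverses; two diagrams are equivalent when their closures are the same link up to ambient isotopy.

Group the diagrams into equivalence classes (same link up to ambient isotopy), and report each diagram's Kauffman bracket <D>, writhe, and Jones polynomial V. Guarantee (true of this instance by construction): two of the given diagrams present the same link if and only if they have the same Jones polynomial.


equivalence classes: {D1, D3, D4, D5, D6} | {D2}
D1 (bracket -A^-12 + A^-8 - A^-4 + 3 - A^4 + A^8 - A^12; 10 crossings at w = 0): V = -t^-3 + t^-2 - t^-1 + 3 - t + t^2 - t^3
V(D2) = -t^-4 + t^-3 + t^-1  [10 crossings, <D> = A^4 + A^12 - A^16, w = 0]
D3 (bracket -A^-18 + A^-14 - A^-10 + 3A^-6 - A^-2 + A^2 - A^6; 10 crossings at w = -2): V = -t^-3 + t^-2 - t^-1 + 3 - t + t^2 - t^3
D4 (bracket -A^-12 + A^-8 - A^-4 + 3 - A^4 + A^8 - A^12; 8 crossings at w = 0): V = -t^-3 + t^-2 - t^-1 + 3 - t + t^2 - t^3
D5 (bracket -A^-12 + A^-8 - A^-4 + 3 - A^4 + A^8 - A^12; 10 crossings at w = 0): V = -t^-3 + t^-2 - t^-1 + 3 - t + t^2 - t^3
V(D6) = -t^-3 + t^-2 - t^-1 + 3 - t + t^2 - t^3  (w -2, c 10, <D> = -A^-18 + A^-14 - A^-10 + 3A^-6 - A^-2 + A^2 - A^6)
observation: V(t) takes 2 values over 6 diagrams, fixing the grouping


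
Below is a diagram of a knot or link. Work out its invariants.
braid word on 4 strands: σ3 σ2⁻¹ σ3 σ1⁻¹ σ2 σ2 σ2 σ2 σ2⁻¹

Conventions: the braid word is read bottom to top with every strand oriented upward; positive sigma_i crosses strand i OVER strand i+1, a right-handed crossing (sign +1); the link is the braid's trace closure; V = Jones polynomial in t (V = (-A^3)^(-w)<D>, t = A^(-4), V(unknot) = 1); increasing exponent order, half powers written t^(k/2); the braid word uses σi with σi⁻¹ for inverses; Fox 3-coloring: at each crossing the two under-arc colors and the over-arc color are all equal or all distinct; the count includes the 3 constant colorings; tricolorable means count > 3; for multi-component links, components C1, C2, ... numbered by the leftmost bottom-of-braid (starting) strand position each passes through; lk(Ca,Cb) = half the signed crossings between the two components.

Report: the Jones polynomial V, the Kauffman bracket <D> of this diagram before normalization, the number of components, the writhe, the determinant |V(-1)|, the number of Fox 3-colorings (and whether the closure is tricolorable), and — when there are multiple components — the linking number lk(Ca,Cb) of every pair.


Jones polynomial: V(t) = t - t^2 + 2t^3 - t^4 + t^5 - t^6
<D> = A^-15 - A^-11 + A^-7 - 2A^-3 + A - A^5; writhe +3
components 1, writhe +3 (9 crossings)
3-colorings: 3 of 3^9, det 7 — not tricolorable
note: the word shrinks to σ3 σ2⁻¹ σ3 σ1⁻¹ σ2 σ2 σ2 after cancelling


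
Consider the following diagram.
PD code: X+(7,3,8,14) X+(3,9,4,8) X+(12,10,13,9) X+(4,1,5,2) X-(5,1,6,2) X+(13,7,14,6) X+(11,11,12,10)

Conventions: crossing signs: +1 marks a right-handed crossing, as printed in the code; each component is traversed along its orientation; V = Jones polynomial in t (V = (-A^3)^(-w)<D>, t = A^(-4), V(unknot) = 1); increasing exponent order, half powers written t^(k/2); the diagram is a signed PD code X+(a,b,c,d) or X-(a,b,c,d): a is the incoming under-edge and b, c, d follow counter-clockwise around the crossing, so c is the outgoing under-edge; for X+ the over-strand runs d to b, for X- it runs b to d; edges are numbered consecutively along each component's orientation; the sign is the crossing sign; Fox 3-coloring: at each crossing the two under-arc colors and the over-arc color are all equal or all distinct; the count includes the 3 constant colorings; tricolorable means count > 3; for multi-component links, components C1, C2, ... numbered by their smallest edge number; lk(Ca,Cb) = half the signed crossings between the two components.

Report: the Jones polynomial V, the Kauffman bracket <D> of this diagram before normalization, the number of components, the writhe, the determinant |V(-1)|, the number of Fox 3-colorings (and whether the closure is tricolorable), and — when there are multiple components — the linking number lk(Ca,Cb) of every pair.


V(t) = -t^(1/2) - t^(3/2) - t^(5/2) + t^(9/2)
bracket: -A^-3 + A^5 + A^9 + A^13, w = +5
2 components, writhe +5, over 7 crossings
lk(C1,C2) = 0
det 0, colorings 27 of 3^8 — tricolorable
observation: w = +5 shifts under R1 moves; the (-A^3)^(-5) factor cancels that in V


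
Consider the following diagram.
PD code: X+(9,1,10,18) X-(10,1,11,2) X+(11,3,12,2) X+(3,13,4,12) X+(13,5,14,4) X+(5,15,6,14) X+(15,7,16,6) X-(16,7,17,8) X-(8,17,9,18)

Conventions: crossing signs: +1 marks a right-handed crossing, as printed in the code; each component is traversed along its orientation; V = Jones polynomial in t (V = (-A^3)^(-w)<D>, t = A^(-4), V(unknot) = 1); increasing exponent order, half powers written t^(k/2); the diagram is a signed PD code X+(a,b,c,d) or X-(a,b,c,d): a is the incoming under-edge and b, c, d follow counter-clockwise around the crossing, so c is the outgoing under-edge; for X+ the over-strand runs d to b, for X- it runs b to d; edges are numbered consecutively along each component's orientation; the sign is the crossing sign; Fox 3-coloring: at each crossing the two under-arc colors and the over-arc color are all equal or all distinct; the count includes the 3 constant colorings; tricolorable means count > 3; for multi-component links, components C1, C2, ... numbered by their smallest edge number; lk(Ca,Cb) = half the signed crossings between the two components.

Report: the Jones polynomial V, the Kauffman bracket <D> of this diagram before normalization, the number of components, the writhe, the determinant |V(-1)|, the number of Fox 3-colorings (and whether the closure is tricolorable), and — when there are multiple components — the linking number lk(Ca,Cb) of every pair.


V = t + t^3 - t^4
<D> = A^-7 - A^-3 - A^5 (w = +3)
1 component over 9 crossings, w = +3
9 Fox colorings among 3^9, |V(-1)| = 3: tricolorable
why: w = +3 (over 9 crossings) is diagram-only; (-A^3)^(-3) removes it from V


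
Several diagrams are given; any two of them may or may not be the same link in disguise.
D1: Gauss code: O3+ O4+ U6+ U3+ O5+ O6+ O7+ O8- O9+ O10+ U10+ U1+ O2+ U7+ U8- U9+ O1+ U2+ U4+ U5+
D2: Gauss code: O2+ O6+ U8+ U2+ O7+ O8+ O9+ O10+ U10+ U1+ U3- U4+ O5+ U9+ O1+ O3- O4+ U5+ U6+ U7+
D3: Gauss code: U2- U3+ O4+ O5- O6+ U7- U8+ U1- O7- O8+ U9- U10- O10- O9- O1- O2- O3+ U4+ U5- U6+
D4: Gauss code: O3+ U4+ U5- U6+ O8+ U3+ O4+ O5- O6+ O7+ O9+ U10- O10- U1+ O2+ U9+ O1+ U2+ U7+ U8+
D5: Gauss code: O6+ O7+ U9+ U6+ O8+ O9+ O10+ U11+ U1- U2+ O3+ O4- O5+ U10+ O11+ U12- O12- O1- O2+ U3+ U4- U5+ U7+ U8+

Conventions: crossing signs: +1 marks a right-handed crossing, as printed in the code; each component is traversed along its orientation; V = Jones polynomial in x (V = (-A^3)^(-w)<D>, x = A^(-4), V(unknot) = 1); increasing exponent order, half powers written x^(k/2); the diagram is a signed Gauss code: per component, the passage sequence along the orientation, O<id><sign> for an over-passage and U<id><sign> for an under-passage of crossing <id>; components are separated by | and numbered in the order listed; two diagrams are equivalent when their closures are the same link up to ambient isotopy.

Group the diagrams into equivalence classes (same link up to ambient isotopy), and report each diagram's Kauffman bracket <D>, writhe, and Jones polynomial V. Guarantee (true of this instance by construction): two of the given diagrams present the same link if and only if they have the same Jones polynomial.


equivalence classes: {D1, D2, D4, D5} | {D3}
D1 (bracket A^-8 - 2A^-4 + 1 - 2A^4 + 2A^8 + A^16; 10 crossings at w = +8): V = x^2 + 2x^4 - 2x^5 + x^6 - 2x^7 + x^8
V(D2) = x^2 + 2x^4 - 2x^5 + x^6 - 2x^7 + x^8  [10 crossings, <D> = A^-8 - 2A^-4 + 1 - 2A^4 + 2A^8 + A^16, w = +8]
V(D3) = 1  (w -2, c 10, <D> = A^-6)
V(D4) = x^2 + 2x^4 - 2x^5 + x^6 - 2x^7 + x^8  [10 crossings, <D> = A^-14 - 2A^-10 + A^-6 - 2A^-2 + 2A^2 + A^10, w = +6]
V(D5) = x^2 + 2x^4 - 2x^5 + x^6 - 2x^7 + x^8  (w +6, c 12, <D> = A^-14 - 2A^-10 + A^-6 - 2A^-2 + 2A^2 + A^10)
key observation: 2 classes among 5 diagrams; unequal V(x) rules out equality


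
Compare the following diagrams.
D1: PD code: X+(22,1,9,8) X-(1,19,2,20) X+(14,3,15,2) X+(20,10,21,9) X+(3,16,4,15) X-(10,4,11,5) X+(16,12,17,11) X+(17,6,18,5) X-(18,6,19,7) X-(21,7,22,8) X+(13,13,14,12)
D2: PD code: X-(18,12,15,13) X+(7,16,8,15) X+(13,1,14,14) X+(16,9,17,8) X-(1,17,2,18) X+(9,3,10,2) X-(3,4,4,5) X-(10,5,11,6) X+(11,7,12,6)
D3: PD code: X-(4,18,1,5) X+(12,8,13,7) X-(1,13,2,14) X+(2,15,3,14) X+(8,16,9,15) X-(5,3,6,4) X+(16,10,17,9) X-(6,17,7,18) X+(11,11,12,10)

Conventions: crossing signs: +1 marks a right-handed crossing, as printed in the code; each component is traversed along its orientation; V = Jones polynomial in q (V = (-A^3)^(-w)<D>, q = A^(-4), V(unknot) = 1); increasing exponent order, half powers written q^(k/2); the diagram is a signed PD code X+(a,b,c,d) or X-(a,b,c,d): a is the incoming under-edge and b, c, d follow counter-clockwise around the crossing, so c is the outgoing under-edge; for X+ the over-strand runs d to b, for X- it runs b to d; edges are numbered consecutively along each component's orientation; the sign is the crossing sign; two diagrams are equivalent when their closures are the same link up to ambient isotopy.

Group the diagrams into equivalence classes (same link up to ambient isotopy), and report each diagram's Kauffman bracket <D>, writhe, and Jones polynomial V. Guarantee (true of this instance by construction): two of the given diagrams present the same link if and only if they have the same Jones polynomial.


classes: {D1, D2} | {D3}
V(D1) = -q^(-3/2) + q^(-1/2) - 2q^(1/2) + q^(3/2) - 2q^(5/2) + q^(7/2)  [11 crossings, <D> = -A^-5 + 2A^-1 - A^3 + 2A^7 - A^11 + A^15, w = +3]
V(D2) = -q^(-3/2) + q^(-1/2) - 2q^(1/2) + q^(3/2) - 2q^(5/2) + q^(7/2)  (w +1, c 9, <D> = -A^-11 + 2A^-7 - A^-3 + 2A - A^5 + A^9)
V(D3) = -q^(-3/2) - 2q^(1/2) + q^(3/2) - q^(5/2) + q^(7/2)  (w +1, c 9, <D> = -A^-11 + A^-7 - A^-3 + 2A + A^9)
insight: 2 values of V(q) split the 3 diagrams


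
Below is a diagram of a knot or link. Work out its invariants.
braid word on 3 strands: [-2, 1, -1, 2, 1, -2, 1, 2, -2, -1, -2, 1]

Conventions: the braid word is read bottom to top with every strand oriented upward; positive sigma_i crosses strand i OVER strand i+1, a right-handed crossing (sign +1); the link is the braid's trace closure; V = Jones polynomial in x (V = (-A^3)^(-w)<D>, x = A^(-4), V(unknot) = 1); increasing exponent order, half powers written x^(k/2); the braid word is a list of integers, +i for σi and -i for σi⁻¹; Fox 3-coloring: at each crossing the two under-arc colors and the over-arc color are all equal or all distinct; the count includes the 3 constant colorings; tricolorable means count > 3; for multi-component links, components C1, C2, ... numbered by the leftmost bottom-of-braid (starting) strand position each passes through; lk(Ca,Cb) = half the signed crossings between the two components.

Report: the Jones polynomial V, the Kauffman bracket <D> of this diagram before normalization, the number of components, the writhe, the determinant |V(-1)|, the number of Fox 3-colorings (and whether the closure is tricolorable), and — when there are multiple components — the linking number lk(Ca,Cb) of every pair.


V = x^-2 + 2 + x^2
<D> = A^-8 + 2 + A^8 (w = 0)
3 components over 12 crossings, w = 0
lk(C1,C2): +1
lk(C1,C3) = -1
linking number lk(C2,C3) = 0
3 Fox colorings among 3^12, |V(-1)| = 4: not tricolorable
why: V is palindromic (span 4, det 4): x -> 1/x fixes it; necessary, not sufficient, for amphichirality


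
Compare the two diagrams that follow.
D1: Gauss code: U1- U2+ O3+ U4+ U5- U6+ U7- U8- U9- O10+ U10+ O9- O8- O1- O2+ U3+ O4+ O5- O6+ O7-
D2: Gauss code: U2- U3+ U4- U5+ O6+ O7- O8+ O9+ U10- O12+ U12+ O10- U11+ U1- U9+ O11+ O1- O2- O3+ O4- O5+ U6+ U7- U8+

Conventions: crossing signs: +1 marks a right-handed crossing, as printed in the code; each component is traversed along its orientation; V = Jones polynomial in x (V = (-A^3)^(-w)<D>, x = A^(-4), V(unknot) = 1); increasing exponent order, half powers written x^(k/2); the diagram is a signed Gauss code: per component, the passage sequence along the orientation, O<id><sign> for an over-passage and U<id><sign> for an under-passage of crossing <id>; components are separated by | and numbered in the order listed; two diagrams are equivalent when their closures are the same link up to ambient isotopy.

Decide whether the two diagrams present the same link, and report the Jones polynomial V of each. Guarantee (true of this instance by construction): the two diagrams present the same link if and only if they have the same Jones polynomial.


equivalent: yes
D1 (bracket 1; 10 crossings at w = 0): V = 1
D2 (bracket A^6; 12 crossings at w = +2): V = 1
key observation: all 2 diagrams share one V(x), hence one class


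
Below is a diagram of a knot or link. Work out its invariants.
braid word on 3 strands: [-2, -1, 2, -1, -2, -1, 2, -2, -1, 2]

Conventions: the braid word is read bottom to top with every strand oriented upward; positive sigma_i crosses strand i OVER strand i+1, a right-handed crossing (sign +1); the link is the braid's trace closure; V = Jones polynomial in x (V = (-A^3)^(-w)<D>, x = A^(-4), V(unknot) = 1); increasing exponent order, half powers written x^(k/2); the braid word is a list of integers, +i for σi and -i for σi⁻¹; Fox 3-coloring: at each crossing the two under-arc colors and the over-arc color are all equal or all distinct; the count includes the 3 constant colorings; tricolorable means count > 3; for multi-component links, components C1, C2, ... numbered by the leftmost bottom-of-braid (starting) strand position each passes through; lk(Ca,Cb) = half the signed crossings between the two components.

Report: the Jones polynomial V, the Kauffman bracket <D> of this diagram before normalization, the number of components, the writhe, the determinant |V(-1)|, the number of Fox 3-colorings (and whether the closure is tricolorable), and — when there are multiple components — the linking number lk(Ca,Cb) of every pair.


Jones polynomial: V(x) = -x^-4 + x^-3 + x^-1
<D> = A^-8 + 1 - A^4; writhe -4
components 1, writhe -4 (10 crossings)
3-colorings: 9 of 3^10, det 3 — tricolorable
note: V spans 3 powers of x: at least 3 crossings in any diagram
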